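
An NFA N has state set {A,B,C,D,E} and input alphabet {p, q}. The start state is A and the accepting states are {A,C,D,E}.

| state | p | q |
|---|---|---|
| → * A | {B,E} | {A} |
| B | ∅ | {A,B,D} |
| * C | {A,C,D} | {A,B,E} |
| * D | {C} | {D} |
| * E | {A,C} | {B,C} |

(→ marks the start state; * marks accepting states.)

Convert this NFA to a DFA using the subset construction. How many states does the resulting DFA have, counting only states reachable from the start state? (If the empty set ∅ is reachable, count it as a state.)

Start state of the DFA: {A}.
{A} --p--> {B,E}  [new]
{A} --q--> {A}  [seen]
{B,E} --p--> {A,C}  [new]
{B,E} --q--> {A,B,C,D}  [new]
{A,C} --p--> {A,B,C,D,E}  [new]
{A,C} --q--> {A,B,E}  [new]
{A,B,C,D} --p--> {A,B,C,D,E}  [seen]
{A,B,C,D} --q--> {A,B,D,E}  [new]
{A,B,C,D,E} --p--> {A,B,C,D,E}  [seen]
{A,B,C,D,E} --q--> {A,B,C,D,E}  [seen]
{A,B,E} --p--> {A,B,C,E}  [new]
{A,B,E} --q--> {A,B,C,D}  [seen]
{A,B,D,E} --p--> {A,B,C,E}  [seen]
{A,B,D,E} --q--> {A,B,C,D}  [seen]
{A,B,C,E} --p--> {A,B,C,D,E}  [seen]
{A,B,C,E} --q--> {A,B,C,D,E}  [seen]
Reachable DFA states: {A}, {B,E}, {A,C}, {A,B,C,D}, {A,B,C,D,E}, {A,B,E}, {A,B,D,E}, {A,B,C,E}.

8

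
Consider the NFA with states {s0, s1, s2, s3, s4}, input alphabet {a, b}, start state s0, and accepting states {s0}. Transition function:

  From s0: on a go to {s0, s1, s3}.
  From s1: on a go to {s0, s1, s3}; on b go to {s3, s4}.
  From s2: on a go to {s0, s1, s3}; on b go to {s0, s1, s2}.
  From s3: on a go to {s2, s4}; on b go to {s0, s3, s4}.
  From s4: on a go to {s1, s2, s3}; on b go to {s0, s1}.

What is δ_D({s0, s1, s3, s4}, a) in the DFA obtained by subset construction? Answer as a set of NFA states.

δ(s0,a) = {s0, s1, s3}; δ(s1,a) = {s0, s1, s3}; δ(s3,a) = {s2, s4}; δ(s4,a) = {s1, s2, s3}.
Union: {s0, s1, s2, s3, s4}.

{s0, s1, s2, s3, s4}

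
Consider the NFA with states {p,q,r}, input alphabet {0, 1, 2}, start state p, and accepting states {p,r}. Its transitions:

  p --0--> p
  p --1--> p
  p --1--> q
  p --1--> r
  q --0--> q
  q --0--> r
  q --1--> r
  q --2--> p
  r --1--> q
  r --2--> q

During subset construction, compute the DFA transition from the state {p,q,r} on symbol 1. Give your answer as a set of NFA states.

δ(p,1) = {p,q,r}; δ(q,1) = {r}; δ(r,1) = {q}.
Union: {p,q,r}.

{p,q,r}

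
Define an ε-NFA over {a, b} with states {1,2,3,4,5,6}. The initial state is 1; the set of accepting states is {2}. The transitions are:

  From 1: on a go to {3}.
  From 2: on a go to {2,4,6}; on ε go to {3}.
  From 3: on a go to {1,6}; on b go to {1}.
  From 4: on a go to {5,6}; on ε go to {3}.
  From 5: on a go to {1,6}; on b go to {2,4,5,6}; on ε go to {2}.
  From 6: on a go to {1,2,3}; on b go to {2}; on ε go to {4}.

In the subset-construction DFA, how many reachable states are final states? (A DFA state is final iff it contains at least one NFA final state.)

Start state of the DFA: {1} (ε-closure of the NFA start).
{1} --a--> {3}  [new]
{1} --b--> ∅  [new]
{3} --a--> {1,3,4,6}  [new]
{3} --b--> {1}  [seen]
∅ --a--> ∅  [seen]
∅ --b--> ∅  [seen]
{1,3,4,6} --a--> {1,2,3,4,5,6}  [new]
{1,3,4,6} --b--> {1,2,3}  [new]
{1,2,3,4,5,6} --a--> {1,2,3,4,5,6}  [seen]
{1,2,3,4,5,6} --b--> {1,2,3,4,5,6}  [seen]
{1,2,3} --a--> {1,2,3,4,6}  [new]
{1,2,3} --b--> {1}  [seen]
{1,2,3,4,6} --a--> {1,2,3,4,5,6}  [seen]
{1,2,3,4,6} --b--> {1,2,3}  [seen]
Reachable DFA states: {1}, {3}, ∅, {1,3,4,6}, {1,2,3,4,5,6}, {1,2,3}, {1,2,3,4,6}.
Accepting DFA states (contain an NFA accepting state): {1,2,3,4,5,6}, {1,2,3}, {1,2,3,4,6}.

3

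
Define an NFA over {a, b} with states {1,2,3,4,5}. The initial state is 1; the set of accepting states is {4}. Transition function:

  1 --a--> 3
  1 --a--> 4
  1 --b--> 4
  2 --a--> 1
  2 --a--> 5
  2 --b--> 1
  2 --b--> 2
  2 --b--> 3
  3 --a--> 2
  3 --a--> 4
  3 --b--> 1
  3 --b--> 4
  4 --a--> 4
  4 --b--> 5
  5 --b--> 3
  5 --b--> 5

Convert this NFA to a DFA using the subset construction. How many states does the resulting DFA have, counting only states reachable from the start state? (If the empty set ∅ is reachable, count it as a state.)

Start state of the DFA: {1}.
{1} --a--> {3,4}  [new]
{1} --b--> {4}  [new]
{3,4} --a--> {2,4}  [new]
{3,4} --b--> {1,4,5}  [new]
{4} --a--> {4}  [seen]
{4} --b--> {5}  [new]
{2,4} --a--> {1,4,5}  [seen]
{2,4} --b--> {1,2,3,5}  [new]
{1,4,5} --a--> {3,4}  [seen]
{1,4,5} --b--> {3,4,5}  [new]
{5} --a--> ∅  [new]
{5} --b--> {3,5}  [new]
{1,2,3,5} --a--> {1,2,3,4,5}  [new]
{1,2,3,5} --b--> {1,2,3,4,5}  [seen]
{3,4,5} --a--> {2,4}  [seen]
{3,4,5} --b--> {1,3,4,5}  [new]
∅ --a--> ∅  [seen]
∅ --b--> ∅  [seen]
{3,5} --a--> {2,4}  [seen]
{3,5} --b--> {1,3,4,5}  [seen]
{1,2,3,4,5} --a--> {1,2,3,4,5}  [seen]
{1,2,3,4,5} --b--> {1,2,3,4,5}  [seen]
{1,3,4,5} --a--> {2,3,4}  [new]
{1,3,4,5} --b--> {1,3,4,5}  [seen]
{2,3,4} --a--> {1,2,4,5}  [new]
{2,3,4} --b--> {1,2,3,4,5}  [seen]
{1,2,4,5} --a--> {1,3,4,5}  [seen]
{1,2,4,5} --b--> {1,2,3,4,5}  [seen]
Reachable DFA states: {1}, {3,4}, {4}, {2,4}, {1,4,5}, {5}, {1,2,3,5}, {3,4,5}, ∅, {3,5}, {1,2,3,4,5}, {1,3,4,5}, {2,3,4}, {1,2,4,5}.

14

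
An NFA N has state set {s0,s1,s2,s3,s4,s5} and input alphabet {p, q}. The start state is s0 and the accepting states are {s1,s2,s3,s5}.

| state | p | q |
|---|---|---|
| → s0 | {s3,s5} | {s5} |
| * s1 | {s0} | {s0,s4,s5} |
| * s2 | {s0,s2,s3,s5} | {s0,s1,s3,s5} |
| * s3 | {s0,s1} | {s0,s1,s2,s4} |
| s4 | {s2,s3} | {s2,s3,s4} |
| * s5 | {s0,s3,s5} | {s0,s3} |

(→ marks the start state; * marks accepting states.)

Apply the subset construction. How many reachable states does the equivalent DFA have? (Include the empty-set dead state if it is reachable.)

Start state of the DFA: {s0}.
{s0} --p--> {s3,s5}  [new]
{s0} --q--> {s5}  [new]
{s3,s5} --p--> {s0,s1,s3,s5}  [new]
{s3,s5} --q--> {s0,s1,s2,s3,s4}  [new]
{s5} --p--> {s0,s3,s5}  [new]
{s5} --q--> {s0,s3}  [new]
{s0,s1,s3,s5} --p--> {s0,s1,s3,s5}  [seen]
{s0,s1,s3,s5} --q--> {s0,s1,s2,s3,s4,s5}  [new]
{s0,s1,s2,s3,s4} --p--> {s0,s1,s2,s3,s5}  [new]
{s0,s1,s2,s3,s4} --q--> {s0,s1,s2,s3,s4,s5}  [seen]
{s0,s3,s5} --p--> {s0,s1,s3,s5}  [seen]
{s0,s3,s5} --q--> {s0,s1,s2,s3,s4,s5}  [seen]
{s0,s3} --p--> {s0,s1,s3,s5}  [seen]
{s0,s3} --q--> {s0,s1,s2,s4,s5}  [new]
{s0,s1,s2,s3,s4,s5} --p--> {s0,s1,s2,s3,s5}  [seen]
{s0,s1,s2,s3,s4,s5} --q--> {s0,s1,s2,s3,s4,s5}  [seen]
{s0,s1,s2,s3,s5} --p--> {s0,s1,s2,s3,s5}  [seen]
{s0,s1,s2,s3,s5} --q--> {s0,s1,s2,s3,s4,s5}  [seen]
{s0,s1,s2,s4,s5} --p--> {s0,s2,s3,s5}  [new]
{s0,s1,s2,s4,s5} --q--> {s0,s1,s2,s3,s4,s5}  [seen]
{s0,s2,s3,s5} --p--> {s0,s1,s2,s3,s5}  [seen]
{s0,s2,s3,s5} --q--> {s0,s1,s2,s3,s4,s5}  [seen]
Reachable DFA states: {s0}, {s3,s5}, {s5}, {s0,s1,s3,s5}, {s0,s1,s2,s3,s4}, {s0,s3,s5}, {s0,s3}, {s0,s1,s2,s3,s4,s5}, {s0,s1,s2,s3,s5}, {s0,s1,s2,s4,s5}, {s0,s2,s3,s5}.

11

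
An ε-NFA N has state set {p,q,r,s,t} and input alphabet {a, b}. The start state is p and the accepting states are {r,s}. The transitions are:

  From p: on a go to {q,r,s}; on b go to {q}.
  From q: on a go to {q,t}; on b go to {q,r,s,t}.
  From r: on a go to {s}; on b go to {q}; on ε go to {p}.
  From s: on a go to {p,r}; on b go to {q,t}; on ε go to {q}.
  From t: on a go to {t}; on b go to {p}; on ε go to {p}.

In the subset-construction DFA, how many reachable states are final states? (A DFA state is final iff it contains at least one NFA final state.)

2

Start state of the DFA: {p} (ε-closure of the NFA start).
{p} --a--> {p,q,r,s}  [new]
{p} --b--> {q}  [new]
{p,q,r,s} --a--> {p,q,r,s,t}  [new]
{p,q,r,s} --b--> {p,q,r,s,t}  [seen]
{q} --a--> {p,q,t}  [new]
{q} --b--> {p,q,r,s,t}  [seen]
{p,q,r,s,t} --a--> {p,q,r,s,t}  [seen]
{p,q,r,s,t} --b--> {p,q,r,s,t}  [seen]
{p,q,t} --a--> {p,q,r,s,t}  [seen]
{p,q,t} --b--> {p,q,r,s,t}  [seen]
Reachable DFA states: {p}, {p,q,r,s}, {q}, {p,q,r,s,t}, {p,q,t}.
Accepting DFA states (contain an NFA accepting state): {p,q,r,s}, {p,q,r,s,t}.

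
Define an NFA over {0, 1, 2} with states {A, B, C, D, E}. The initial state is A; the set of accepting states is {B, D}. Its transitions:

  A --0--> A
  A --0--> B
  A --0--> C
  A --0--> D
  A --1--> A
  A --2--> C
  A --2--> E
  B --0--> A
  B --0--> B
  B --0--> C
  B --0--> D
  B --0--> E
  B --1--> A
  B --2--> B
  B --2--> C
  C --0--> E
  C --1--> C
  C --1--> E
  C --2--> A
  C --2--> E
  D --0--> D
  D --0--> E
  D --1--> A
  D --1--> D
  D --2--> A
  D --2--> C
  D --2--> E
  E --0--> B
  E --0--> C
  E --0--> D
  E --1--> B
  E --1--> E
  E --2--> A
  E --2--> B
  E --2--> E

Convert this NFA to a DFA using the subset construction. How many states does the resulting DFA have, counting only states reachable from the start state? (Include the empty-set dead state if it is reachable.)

Start state of the DFA: {A}.
{A} --0--> {A, B, C, D}  [new]
{A} --1--> {A}  [seen]
{A} --2--> {C, E}  [new]
{A, B, C, D} --0--> {A, B, C, D, E}  [new]
{A, B, C, D} --1--> {A, C, D, E}  [new]
{A, B, C, D} --2--> {A, B, C, E}  [new]
{C, E} --0--> {B, C, D, E}  [new]
{C, E} --1--> {B, C, E}  [new]
{C, E} --2--> {A, B, E}  [new]
{A, B, C, D, E} --0--> {A, B, C, D, E}  [seen]
{A, B, C, D, E} --1--> {A, B, C, D, E}  [seen]
{A, B, C, D, E} --2--> {A, B, C, E}  [seen]
{A, C, D, E} --0--> {A, B, C, D, E}  [seen]
{A, C, D, E} --1--> {A, B, C, D, E}  [seen]
{A, C, D, E} --2--> {A, B, C, E}  [seen]
{A, B, C, E} --0--> {A, B, C, D, E}  [seen]
{A, B, C, E} --1--> {A, B, C, E}  [seen]
{A, B, C, E} --2--> {A, B, C, E}  [seen]
{B, C, D, E} --0--> {A, B, C, D, E}  [seen]
{B, C, D, E} --1--> {A, B, C, D, E}  [seen]
{B, C, D, E} --2--> {A, B, C, E}  [seen]
{B, C, E} --0--> {A, B, C, D, E}  [seen]
{B, C, E} --1--> {A, B, C, E}  [seen]
{B, C, E} --2--> {A, B, C, E}  [seen]
{A, B, E} --0--> {A, B, C, D, E}  [seen]
{A, B, E} --1--> {A, B, E}  [seen]
{A, B, E} --2--> {A, B, C, E}  [seen]
Reachable DFA states: {A}, {A, B, C, D}, {C, E}, {A, B, C, D, E}, {A, C, D, E}, {A, B, C, E}, {B, C, D, E}, {B, C, E}, {A, B, E}.

9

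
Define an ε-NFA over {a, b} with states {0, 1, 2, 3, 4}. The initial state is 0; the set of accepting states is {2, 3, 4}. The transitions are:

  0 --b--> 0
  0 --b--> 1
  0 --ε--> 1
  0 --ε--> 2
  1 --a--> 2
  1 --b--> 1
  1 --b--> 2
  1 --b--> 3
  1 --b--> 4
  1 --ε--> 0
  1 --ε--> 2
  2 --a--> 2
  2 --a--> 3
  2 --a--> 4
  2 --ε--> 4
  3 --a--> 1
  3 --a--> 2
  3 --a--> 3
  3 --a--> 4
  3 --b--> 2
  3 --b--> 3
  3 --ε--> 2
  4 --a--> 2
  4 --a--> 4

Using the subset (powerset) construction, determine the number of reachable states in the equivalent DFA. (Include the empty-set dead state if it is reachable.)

Start state of the DFA: {0, 1, 2, 4} (ε-closure of the NFA start).
{0, 1, 2, 4} --a--> {2, 3, 4}  [new]
{0, 1, 2, 4} --b--> {0, 1, 2, 3, 4}  [new]
{2, 3, 4} --a--> {0, 1, 2, 3, 4}  [seen]
{2, 3, 4} --b--> {2, 3, 4}  [seen]
{0, 1, 2, 3, 4} --a--> {0, 1, 2, 3, 4}  [seen]
{0, 1, 2, 3, 4} --b--> {0, 1, 2, 3, 4}  [seen]
Reachable DFA states: {0, 1, 2, 4}, {2, 3, 4}, {0, 1, 2, 3, 4}.

3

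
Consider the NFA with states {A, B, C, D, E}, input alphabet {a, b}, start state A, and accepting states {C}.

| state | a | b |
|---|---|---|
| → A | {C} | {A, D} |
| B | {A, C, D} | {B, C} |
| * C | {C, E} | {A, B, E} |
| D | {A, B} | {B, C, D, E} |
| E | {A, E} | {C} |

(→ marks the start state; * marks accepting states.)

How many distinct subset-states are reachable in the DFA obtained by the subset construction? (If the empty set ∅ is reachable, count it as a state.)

11

Start state of the DFA: {A}.
{A} --a--> {C}  [new]
{A} --b--> {A, D}  [new]
{C} --a--> {C, E}  [new]
{C} --b--> {A, B, E}  [new]
{A, D} --a--> {A, B, C}  [new]
{A, D} --b--> {A, B, C, D, E}  [new]
{C, E} --a--> {A, C, E}  [new]
{C, E} --b--> {A, B, C, E}  [new]
{A, B, E} --a--> {A, C, D, E}  [new]
{A, B, E} --b--> {A, B, C, D}  [new]
{A, B, C} --a--> {A, C, D, E}  [seen]
{A, B, C} --b--> {A, B, C, D, E}  [seen]
{A, B, C, D, E} --a--> {A, B, C, D, E}  [seen]
{A, B, C, D, E} --b--> {A, B, C, D, E}  [seen]
{A, C, E} --a--> {A, C, E}  [seen]
{A, C, E} --b--> {A, B, C, D, E}  [seen]
{A, B, C, E} --a--> {A, C, D, E}  [seen]
{A, B, C, E} --b--> {A, B, C, D, E}  [seen]
{A, C, D, E} --a--> {A, B, C, E}  [seen]
{A, C, D, E} --b--> {A, B, C, D, E}  [seen]
{A, B, C, D} --a--> {A, B, C, D, E}  [seen]
{A, B, C, D} --b--> {A, B, C, D, E}  [seen]
Reachable DFA states: {A}, {C}, {A, D}, {C, E}, {A, B, E}, {A, B, C}, {A, B, C, D, E}, {A, C, E}, {A, B, C, E}, {A, C, D, E}, {A, B, C, D}.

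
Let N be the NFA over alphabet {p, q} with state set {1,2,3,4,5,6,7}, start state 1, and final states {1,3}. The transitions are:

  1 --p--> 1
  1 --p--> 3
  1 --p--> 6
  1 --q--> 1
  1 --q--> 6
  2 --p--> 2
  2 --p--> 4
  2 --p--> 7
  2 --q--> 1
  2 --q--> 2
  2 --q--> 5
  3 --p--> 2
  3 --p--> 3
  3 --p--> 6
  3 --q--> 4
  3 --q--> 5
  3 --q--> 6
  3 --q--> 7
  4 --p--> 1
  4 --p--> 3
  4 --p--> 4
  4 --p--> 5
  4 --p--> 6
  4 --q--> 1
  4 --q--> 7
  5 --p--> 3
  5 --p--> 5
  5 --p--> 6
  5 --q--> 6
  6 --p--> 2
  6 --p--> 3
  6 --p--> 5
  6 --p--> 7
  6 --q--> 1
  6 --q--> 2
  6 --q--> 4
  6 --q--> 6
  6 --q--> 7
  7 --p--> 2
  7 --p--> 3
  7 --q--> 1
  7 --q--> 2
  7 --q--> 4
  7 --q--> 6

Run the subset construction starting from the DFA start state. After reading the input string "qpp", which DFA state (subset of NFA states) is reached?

Start: {1}.
δ(1,q) = {1,6}.
Union: {1,6}.
After q: {1,6}.
δ(1,p) = {1,3,6}; δ(6,p) = {2,3,5,7}.
Union: {1,2,3,5,6,7}.
After p: {1,2,3,5,6,7}.
δ(1,p) = {1,3,6}; δ(2,p) = {2,4,7}; δ(3,p) = {2,3,6}; δ(5,p) = {3,5,6}; δ(6,p) = {2,3,5,7}; δ(7,p) = {2,3}.
Union: {1,2,3,4,5,6,7}.
After p: {1,2,3,4,5,6,7}.

{1,2,3,4,5,6,7}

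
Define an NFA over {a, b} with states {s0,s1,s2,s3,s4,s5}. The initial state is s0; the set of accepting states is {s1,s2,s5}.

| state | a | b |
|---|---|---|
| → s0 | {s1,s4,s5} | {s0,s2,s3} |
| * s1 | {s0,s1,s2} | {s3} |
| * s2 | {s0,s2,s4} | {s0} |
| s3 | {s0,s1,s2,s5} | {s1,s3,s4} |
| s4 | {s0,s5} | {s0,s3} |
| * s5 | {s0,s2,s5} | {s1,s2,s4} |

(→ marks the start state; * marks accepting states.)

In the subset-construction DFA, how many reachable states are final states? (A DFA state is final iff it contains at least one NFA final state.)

Start state of the DFA: {s0}.
{s0} --a--> {s1,s4,s5}  [new]
{s0} --b--> {s0,s2,s3}  [new]
{s1,s4,s5} --a--> {s0,s1,s2,s5}  [new]
{s1,s4,s5} --b--> {s0,s1,s2,s3,s4}  [new]
{s0,s2,s3} --a--> {s0,s1,s2,s4,s5}  [new]
{s0,s2,s3} --b--> {s0,s1,s2,s3,s4}  [seen]
{s0,s1,s2,s5} --a--> {s0,s1,s2,s4,s5}  [seen]
{s0,s1,s2,s5} --b--> {s0,s1,s2,s3,s4}  [seen]
{s0,s1,s2,s3,s4} --a--> {s0,s1,s2,s4,s5}  [seen]
{s0,s1,s2,s3,s4} --b--> {s0,s1,s2,s3,s4}  [seen]
{s0,s1,s2,s4,s5} --a--> {s0,s1,s2,s4,s5}  [seen]
{s0,s1,s2,s4,s5} --b--> {s0,s1,s2,s3,s4}  [seen]
Reachable DFA states: {s0}, {s1,s4,s5}, {s0,s2,s3}, {s0,s1,s2,s5}, {s0,s1,s2,s3,s4}, {s0,s1,s2,s4,s5}.
Accepting DFA states (contain an NFA accepting state): {s1,s4,s5}, {s0,s2,s3}, {s0,s1,s2,s5}, {s0,s1,s2,s3,s4}, {s0,s1,s2,s4,s5}.

5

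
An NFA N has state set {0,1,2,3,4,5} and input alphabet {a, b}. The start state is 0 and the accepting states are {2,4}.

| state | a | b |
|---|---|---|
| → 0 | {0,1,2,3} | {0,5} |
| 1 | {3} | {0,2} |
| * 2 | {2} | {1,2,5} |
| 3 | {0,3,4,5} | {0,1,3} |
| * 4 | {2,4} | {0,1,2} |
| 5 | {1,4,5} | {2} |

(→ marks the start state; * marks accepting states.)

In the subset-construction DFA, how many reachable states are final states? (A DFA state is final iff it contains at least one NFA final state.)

5

Start state of the DFA: {0}.
{0} --a--> {0,1,2,3}  [new]
{0} --b--> {0,5}  [new]
{0,1,2,3} --a--> {0,1,2,3,4,5}  [new]
{0,1,2,3} --b--> {0,1,2,3,5}  [new]
{0,5} --a--> {0,1,2,3,4,5}  [seen]
{0,5} --b--> {0,2,5}  [new]
{0,1,2,3,4,5} --a--> {0,1,2,3,4,5}  [seen]
{0,1,2,3,4,5} --b--> {0,1,2,3,5}  [seen]
{0,1,2,3,5} --a--> {0,1,2,3,4,5}  [seen]
{0,1,2,3,5} --b--> {0,1,2,3,5}  [seen]
{0,2,5} --a--> {0,1,2,3,4,5}  [seen]
{0,2,5} --b--> {0,1,2,5}  [new]
{0,1,2,5} --a--> {0,1,2,3,4,5}  [seen]
{0,1,2,5} --b--> {0,1,2,5}  [seen]
Reachable DFA states: {0}, {0,1,2,3}, {0,5}, {0,1,2,3,4,5}, {0,1,2,3,5}, {0,2,5}, {0,1,2,5}.
Accepting DFA states (contain an NFA accepting state): {0,1,2,3}, {0,1,2,3,4,5}, {0,1,2,3,5}, {0,2,5}, {0,1,2,5}.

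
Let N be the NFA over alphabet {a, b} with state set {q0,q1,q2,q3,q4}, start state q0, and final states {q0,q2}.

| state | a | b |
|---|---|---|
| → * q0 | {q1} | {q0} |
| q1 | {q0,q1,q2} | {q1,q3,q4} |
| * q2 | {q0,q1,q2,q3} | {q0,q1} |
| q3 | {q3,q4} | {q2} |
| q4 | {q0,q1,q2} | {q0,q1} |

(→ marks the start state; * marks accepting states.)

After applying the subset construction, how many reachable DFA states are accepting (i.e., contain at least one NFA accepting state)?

Start state of the DFA: {q0}.
{q0} --a--> {q1}  [new]
{q0} --b--> {q0}  [seen]
{q1} --a--> {q0,q1,q2}  [new]
{q1} --b--> {q1,q3,q4}  [new]
{q0,q1,q2} --a--> {q0,q1,q2,q3}  [new]
{q0,q1,q2} --b--> {q0,q1,q3,q4}  [new]
{q1,q3,q4} --a--> {q0,q1,q2,q3,q4}  [new]
{q1,q3,q4} --b--> {q0,q1,q2,q3,q4}  [seen]
{q0,q1,q2,q3} --a--> {q0,q1,q2,q3,q4}  [seen]
{q0,q1,q2,q3} --b--> {q0,q1,q2,q3,q4}  [seen]
{q0,q1,q3,q4} --a--> {q0,q1,q2,q3,q4}  [seen]
{q0,q1,q3,q4} --b--> {q0,q1,q2,q3,q4}  [seen]
{q0,q1,q2,q3,q4} --a--> {q0,q1,q2,q3,q4}  [seen]
{q0,q1,q2,q3,q4} --b--> {q0,q1,q2,q3,q4}  [seen]
Reachable DFA states: {q0}, {q1}, {q0,q1,q2}, {q1,q3,q4}, {q0,q1,q2,q3}, {q0,q1,q3,q4}, {q0,q1,q2,q3,q4}.
Accepting DFA states (contain an NFA accepting state): {q0}, {q0,q1,q2}, {q0,q1,q2,q3}, {q0,q1,q3,q4}, {q0,q1,q2,q3,q4}.

5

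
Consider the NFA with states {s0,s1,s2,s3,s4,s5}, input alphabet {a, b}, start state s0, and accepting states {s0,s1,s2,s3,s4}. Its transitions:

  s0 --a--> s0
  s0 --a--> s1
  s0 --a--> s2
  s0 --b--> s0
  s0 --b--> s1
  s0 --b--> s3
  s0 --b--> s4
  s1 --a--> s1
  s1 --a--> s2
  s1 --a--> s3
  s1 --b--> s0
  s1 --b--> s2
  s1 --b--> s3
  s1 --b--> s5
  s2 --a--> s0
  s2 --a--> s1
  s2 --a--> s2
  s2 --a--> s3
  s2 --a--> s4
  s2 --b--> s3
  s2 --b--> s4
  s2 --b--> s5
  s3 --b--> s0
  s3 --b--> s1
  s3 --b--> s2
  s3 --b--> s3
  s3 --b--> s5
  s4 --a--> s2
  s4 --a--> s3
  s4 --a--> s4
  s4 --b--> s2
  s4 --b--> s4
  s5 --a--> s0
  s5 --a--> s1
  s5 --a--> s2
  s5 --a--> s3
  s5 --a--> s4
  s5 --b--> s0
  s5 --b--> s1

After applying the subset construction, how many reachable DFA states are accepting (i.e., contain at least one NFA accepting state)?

Start state of the DFA: {s0}.
{s0} --a--> {s0,s1,s2}  [new]
{s0} --b--> {s0,s1,s3,s4}  [new]
{s0,s1,s2} --a--> {s0,s1,s2,s3,s4}  [new]
{s0,s1,s2} --b--> {s0,s1,s2,s3,s4,s5}  [new]
{s0,s1,s3,s4} --a--> {s0,s1,s2,s3,s4}  [seen]
{s0,s1,s3,s4} --b--> {s0,s1,s2,s3,s4,s5}  [seen]
{s0,s1,s2,s3,s4} --a--> {s0,s1,s2,s3,s4}  [seen]
{s0,s1,s2,s3,s4} --b--> {s0,s1,s2,s3,s4,s5}  [seen]
{s0,s1,s2,s3,s4,s5} --a--> {s0,s1,s2,s3,s4}  [seen]
{s0,s1,s2,s3,s4,s5} --b--> {s0,s1,s2,s3,s4,s5}  [seen]
Reachable DFA states: {s0}, {s0,s1,s2}, {s0,s1,s3,s4}, {s0,s1,s2,s3,s4}, {s0,s1,s2,s3,s4,s5}.
Accepting DFA states (contain an NFA accepting state): {s0}, {s0,s1,s2}, {s0,s1,s3,s4}, {s0,s1,s2,s3,s4}, {s0,s1,s2,s3,s4,s5}.

5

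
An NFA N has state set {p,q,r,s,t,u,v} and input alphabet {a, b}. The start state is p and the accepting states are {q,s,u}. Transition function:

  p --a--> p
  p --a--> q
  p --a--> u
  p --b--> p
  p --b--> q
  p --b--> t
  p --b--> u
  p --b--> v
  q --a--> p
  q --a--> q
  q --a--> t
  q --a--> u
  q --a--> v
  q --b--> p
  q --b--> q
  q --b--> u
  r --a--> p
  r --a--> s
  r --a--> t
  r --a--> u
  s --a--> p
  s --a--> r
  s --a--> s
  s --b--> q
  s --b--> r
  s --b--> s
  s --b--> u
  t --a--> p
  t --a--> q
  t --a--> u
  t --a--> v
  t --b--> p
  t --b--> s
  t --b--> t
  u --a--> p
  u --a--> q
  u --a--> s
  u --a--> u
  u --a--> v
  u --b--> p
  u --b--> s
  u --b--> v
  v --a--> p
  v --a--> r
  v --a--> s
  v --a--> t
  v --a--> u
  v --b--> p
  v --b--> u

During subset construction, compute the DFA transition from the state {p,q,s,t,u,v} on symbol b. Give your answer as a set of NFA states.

{p,q,r,s,t,u,v}

δ(p,b) = {p,q,t,u,v}; δ(q,b) = {p,q,u}; δ(s,b) = {q,r,s,u}; δ(t,b) = {p,s,t}; δ(u,b) = {p,s,v}; δ(v,b) = {p,u}.
Union: {p,q,r,s,t,u,v}.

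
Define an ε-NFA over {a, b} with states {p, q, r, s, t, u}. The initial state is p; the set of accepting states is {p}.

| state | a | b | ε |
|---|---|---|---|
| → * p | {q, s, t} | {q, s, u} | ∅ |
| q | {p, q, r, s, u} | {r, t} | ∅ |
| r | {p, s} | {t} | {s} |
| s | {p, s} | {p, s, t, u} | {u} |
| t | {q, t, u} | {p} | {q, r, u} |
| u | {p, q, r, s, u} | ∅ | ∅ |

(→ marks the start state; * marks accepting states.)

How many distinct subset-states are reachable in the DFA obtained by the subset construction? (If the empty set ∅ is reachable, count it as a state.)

5

Start state of the DFA: {p} (ε-closure of the NFA start).
{p} --a--> {q, r, s, t, u}  [new]
{p} --b--> {q, s, u}  [new]
{q, r, s, t, u} --a--> {p, q, r, s, t, u}  [new]
{q, r, s, t, u} --b--> {p, q, r, s, t, u}  [seen]
{q, s, u} --a--> {p, q, r, s, u}  [new]
{q, s, u} --b--> {p, q, r, s, t, u}  [seen]
{p, q, r, s, t, u} --a--> {p, q, r, s, t, u}  [seen]
{p, q, r, s, t, u} --b--> {p, q, r, s, t, u}  [seen]
{p, q, r, s, u} --a--> {p, q, r, s, t, u}  [seen]
{p, q, r, s, u} --b--> {p, q, r, s, t, u}  [seen]
Reachable DFA states: {p}, {q, r, s, t, u}, {q, s, u}, {p, q, r, s, t, u}, {p, q, r, s, u}.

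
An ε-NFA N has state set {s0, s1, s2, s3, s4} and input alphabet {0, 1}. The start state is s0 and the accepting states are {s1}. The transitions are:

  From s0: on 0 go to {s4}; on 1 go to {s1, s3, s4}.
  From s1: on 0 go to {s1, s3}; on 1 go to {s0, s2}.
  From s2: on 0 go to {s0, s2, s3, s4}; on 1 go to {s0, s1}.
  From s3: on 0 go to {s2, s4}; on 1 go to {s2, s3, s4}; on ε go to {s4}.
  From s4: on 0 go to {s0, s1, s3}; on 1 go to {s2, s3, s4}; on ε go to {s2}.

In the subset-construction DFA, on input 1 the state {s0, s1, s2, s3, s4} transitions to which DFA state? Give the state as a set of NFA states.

δ(s0,1) = {s1, s3, s4}; δ(s1,1) = {s0, s2}; δ(s2,1) = {s0, s1}; δ(s3,1) = {s2, s3, s4}; δ(s4,1) = {s2, s3, s4}.
Union: {s0, s1, s2, s3, s4}.

{s0, s1, s2, s3, s4}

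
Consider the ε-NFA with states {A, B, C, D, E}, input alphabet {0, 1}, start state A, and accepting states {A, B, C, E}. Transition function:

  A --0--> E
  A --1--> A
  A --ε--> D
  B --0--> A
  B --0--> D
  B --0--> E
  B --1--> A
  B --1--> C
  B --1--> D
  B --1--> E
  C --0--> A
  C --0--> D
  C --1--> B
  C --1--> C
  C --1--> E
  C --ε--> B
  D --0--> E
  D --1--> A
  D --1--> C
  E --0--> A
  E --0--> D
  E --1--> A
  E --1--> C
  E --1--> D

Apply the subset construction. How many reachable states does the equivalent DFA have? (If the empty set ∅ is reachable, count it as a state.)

5

Start state of the DFA: {A, D} (ε-closure of the NFA start).
{A, D} --0--> {E}  [new]
{A, D} --1--> {A, B, C, D}  [new]
{E} --0--> {A, D}  [seen]
{E} --1--> {A, B, C, D}  [seen]
{A, B, C, D} --0--> {A, D, E}  [new]
{A, B, C, D} --1--> {A, B, C, D, E}  [new]
{A, D, E} --0--> {A, D, E}  [seen]
{A, D, E} --1--> {A, B, C, D}  [seen]
{A, B, C, D, E} --0--> {A, D, E}  [seen]
{A, B, C, D, E} --1--> {A, B, C, D, E}  [seen]
Reachable DFA states: {A, D}, {E}, {A, B, C, D}, {A, D, E}, {A, B, C, D, E}.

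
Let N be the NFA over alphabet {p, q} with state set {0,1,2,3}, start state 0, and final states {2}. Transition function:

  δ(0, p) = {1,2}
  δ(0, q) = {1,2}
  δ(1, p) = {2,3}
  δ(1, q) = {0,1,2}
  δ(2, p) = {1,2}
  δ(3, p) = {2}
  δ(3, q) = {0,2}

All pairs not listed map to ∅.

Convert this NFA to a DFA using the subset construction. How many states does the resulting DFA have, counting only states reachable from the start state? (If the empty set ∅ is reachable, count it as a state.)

4

Start state of the DFA: {0}.
{0} --p--> {1,2}  [new]
{0} --q--> {1,2}  [seen]
{1,2} --p--> {1,2,3}  [new]
{1,2} --q--> {0,1,2}  [new]
{1,2,3} --p--> {1,2,3}  [seen]
{1,2,3} --q--> {0,1,2}  [seen]
{0,1,2} --p--> {1,2,3}  [seen]
{0,1,2} --q--> {0,1,2}  [seen]
Reachable DFA states: {0}, {1,2}, {1,2,3}, {0,1,2}.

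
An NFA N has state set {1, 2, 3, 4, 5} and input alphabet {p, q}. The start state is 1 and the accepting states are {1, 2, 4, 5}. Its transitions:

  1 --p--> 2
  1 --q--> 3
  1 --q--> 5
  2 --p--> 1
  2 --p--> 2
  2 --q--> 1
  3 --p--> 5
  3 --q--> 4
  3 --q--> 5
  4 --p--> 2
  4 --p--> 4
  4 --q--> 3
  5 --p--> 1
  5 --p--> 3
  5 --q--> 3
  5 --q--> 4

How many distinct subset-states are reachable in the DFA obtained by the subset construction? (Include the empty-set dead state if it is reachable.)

9

Start state of the DFA: {1}.
{1} --p--> {2}  [new]
{1} --q--> {3, 5}  [new]
{2} --p--> {1, 2}  [new]
{2} --q--> {1}  [seen]
{3, 5} --p--> {1, 3, 5}  [new]
{3, 5} --q--> {3, 4, 5}  [new]
{1, 2} --p--> {1, 2}  [seen]
{1, 2} --q--> {1, 3, 5}  [seen]
{1, 3, 5} --p--> {1, 2, 3, 5}  [new]
{1, 3, 5} --q--> {3, 4, 5}  [seen]
{3, 4, 5} --p--> {1, 2, 3, 4, 5}  [new]
{3, 4, 5} --q--> {3, 4, 5}  [seen]
{1, 2, 3, 5} --p--> {1, 2, 3, 5}  [seen]
{1, 2, 3, 5} --q--> {1, 3, 4, 5}  [new]
{1, 2, 3, 4, 5} --p--> {1, 2, 3, 4, 5}  [seen]
{1, 2, 3, 4, 5} --q--> {1, 3, 4, 5}  [seen]
{1, 3, 4, 5} --p--> {1, 2, 3, 4, 5}  [seen]
{1, 3, 4, 5} --q--> {3, 4, 5}  [seen]
Reachable DFA states: {1}, {2}, {3, 5}, {1, 2}, {1, 3, 5}, {3, 4, 5}, {1, 2, 3, 5}, {1, 2, 3, 4, 5}, {1, 3, 4, 5}.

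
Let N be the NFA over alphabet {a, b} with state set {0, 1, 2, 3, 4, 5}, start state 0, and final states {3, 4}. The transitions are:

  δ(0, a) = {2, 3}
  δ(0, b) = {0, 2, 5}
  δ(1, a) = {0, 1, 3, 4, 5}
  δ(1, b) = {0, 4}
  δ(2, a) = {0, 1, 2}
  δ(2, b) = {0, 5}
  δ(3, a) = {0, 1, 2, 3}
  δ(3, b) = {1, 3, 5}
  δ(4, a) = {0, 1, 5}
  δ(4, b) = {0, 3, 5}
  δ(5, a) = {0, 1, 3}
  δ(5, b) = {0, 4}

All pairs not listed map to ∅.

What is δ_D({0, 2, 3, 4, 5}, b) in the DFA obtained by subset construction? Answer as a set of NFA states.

δ(0,b) = {0, 2, 5}; δ(2,b) = {0, 5}; δ(3,b) = {1, 3, 5}; δ(4,b) = {0, 3, 5}; δ(5,b) = {0, 4}.
Union: {0, 1, 2, 3, 4, 5}.

{0, 1, 2, 3, 4, 5}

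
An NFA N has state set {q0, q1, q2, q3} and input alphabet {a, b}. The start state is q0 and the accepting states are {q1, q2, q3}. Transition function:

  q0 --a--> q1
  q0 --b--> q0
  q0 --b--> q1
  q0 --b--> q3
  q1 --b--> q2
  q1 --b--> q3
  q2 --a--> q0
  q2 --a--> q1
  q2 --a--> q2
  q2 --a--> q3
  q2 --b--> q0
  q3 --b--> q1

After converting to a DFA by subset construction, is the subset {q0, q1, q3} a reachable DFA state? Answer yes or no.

yes

Start state of the DFA: {q0}.
{q0} --a--> {q1}  [new]
{q0} --b--> {q0, q1, q3}  [new]
{q1} --a--> ∅  [new]
{q1} --b--> {q2, q3}  [new]
{q0, q1, q3} --a--> {q1}  [seen]
{q0, q1, q3} --b--> {q0, q1, q2, q3}  [new]
∅ --a--> ∅  [seen]
∅ --b--> ∅  [seen]
{q2, q3} --a--> {q0, q1, q2, q3}  [seen]
{q2, q3} --b--> {q0, q1}  [new]
{q0, q1, q2, q3} --a--> {q0, q1, q2, q3}  [seen]
{q0, q1, q2, q3} --b--> {q0, q1, q2, q3}  [seen]
{q0, q1} --a--> {q1}  [seen]
{q0, q1} --b--> {q0, q1, q2, q3}  [seen]
Reachable DFA states: {q0}, {q1}, {q0, q1, q3}, ∅, {q2, q3}, {q0, q1, q2, q3}, {q0, q1}.
{q0, q1, q3} is among them.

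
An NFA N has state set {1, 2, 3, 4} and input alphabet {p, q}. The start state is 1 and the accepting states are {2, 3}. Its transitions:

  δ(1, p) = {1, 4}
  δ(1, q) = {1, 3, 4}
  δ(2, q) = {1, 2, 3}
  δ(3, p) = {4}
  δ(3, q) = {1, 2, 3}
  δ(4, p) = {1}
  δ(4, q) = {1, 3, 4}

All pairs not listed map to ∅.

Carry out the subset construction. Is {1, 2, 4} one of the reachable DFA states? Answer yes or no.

Start state of the DFA: {1}.
{1} --p--> {1, 4}  [new]
{1} --q--> {1, 3, 4}  [new]
{1, 4} --p--> {1, 4}  [seen]
{1, 4} --q--> {1, 3, 4}  [seen]
{1, 3, 4} --p--> {1, 4}  [seen]
{1, 3, 4} --q--> {1, 2, 3, 4}  [new]
{1, 2, 3, 4} --p--> {1, 4}  [seen]
{1, 2, 3, 4} --q--> {1, 2, 3, 4}  [seen]
Reachable DFA states: {1}, {1, 4}, {1, 3, 4}, {1, 2, 3, 4}.
{1, 2, 4} is not among them.

no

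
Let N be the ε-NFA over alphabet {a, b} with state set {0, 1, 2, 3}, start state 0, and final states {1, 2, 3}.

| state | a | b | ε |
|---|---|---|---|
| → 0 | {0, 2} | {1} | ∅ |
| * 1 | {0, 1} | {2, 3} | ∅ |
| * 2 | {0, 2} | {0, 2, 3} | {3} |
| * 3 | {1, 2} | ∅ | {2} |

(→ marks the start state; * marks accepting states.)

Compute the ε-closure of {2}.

Begin with {2}.
2 →ε {3}; add 3.
ε-closure = {2, 3}.

{2, 3}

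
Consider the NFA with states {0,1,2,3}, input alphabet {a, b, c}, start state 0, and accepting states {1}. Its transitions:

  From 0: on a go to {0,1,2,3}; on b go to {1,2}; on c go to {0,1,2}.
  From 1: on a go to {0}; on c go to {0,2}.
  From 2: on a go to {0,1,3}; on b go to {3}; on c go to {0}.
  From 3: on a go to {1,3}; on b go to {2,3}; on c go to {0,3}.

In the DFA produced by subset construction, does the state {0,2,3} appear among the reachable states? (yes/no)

Start state of the DFA: {0}.
{0} --a--> {0,1,2,3}  [new]
{0} --b--> {1,2}  [new]
{0} --c--> {0,1,2}  [new]
{0,1,2,3} --a--> {0,1,2,3}  [seen]
{0,1,2,3} --b--> {1,2,3}  [new]
{0,1,2,3} --c--> {0,1,2,3}  [seen]
{1,2} --a--> {0,1,3}  [new]
{1,2} --b--> {3}  [new]
{1,2} --c--> {0,2}  [new]
{0,1,2} --a--> {0,1,2,3}  [seen]
{0,1,2} --b--> {1,2,3}  [seen]
{0,1,2} --c--> {0,1,2}  [seen]
{1,2,3} --a--> {0,1,3}  [seen]
{1,2,3} --b--> {2,3}  [new]
{1,2,3} --c--> {0,2,3}  [new]
{0,1,3} --a--> {0,1,2,3}  [seen]
{0,1,3} --b--> {1,2,3}  [seen]
{0,1,3} --c--> {0,1,2,3}  [seen]
{3} --a--> {1,3}  [new]
{3} --b--> {2,3}  [seen]
{3} --c--> {0,3}  [new]
{0,2} --a--> {0,1,2,3}  [seen]
{0,2} --b--> {1,2,3}  [seen]
{0,2} --c--> {0,1,2}  [seen]
{2,3} --a--> {0,1,3}  [seen]
{2,3} --b--> {2,3}  [seen]
{2,3} --c--> {0,3}  [seen]
{0,2,3} --a--> {0,1,2,3}  [seen]
{0,2,3} --b--> {1,2,3}  [seen]
{0,2,3} --c--> {0,1,2,3}  [seen]
{1,3} --a--> {0,1,3}  [seen]
{1,3} --b--> {2,3}  [seen]
{1,3} --c--> {0,2,3}  [seen]
{0,3} --a--> {0,1,2,3}  [seen]
{0,3} --b--> {1,2,3}  [seen]
{0,3} --c--> {0,1,2,3}  [seen]
Reachable DFA states: {0}, {0,1,2,3}, {1,2}, {0,1,2}, {1,2,3}, {0,1,3}, {3}, {0,2}, {2,3}, {0,2,3}, {1,3}, {0,3}.
{0,2,3} is among them.

yes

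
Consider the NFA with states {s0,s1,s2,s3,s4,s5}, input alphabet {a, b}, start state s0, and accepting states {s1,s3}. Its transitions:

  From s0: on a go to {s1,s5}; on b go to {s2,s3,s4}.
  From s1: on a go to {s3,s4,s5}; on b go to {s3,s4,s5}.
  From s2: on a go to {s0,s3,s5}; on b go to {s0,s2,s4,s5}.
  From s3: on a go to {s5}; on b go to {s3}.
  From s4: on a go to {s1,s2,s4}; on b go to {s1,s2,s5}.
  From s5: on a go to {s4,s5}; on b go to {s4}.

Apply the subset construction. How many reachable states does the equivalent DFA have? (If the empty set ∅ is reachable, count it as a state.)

7

Start state of the DFA: {s0}.
{s0} --a--> {s1,s5}  [new]
{s0} --b--> {s2,s3,s4}  [new]
{s1,s5} --a--> {s3,s4,s5}  [new]
{s1,s5} --b--> {s3,s4,s5}  [seen]
{s2,s3,s4} --a--> {s0,s1,s2,s3,s4,s5}  [new]
{s2,s3,s4} --b--> {s0,s1,s2,s3,s4,s5}  [seen]
{s3,s4,s5} --a--> {s1,s2,s4,s5}  [new]
{s3,s4,s5} --b--> {s1,s2,s3,s4,s5}  [new]
{s0,s1,s2,s3,s4,s5} --a--> {s0,s1,s2,s3,s4,s5}  [seen]
{s0,s1,s2,s3,s4,s5} --b--> {s0,s1,s2,s3,s4,s5}  [seen]
{s1,s2,s4,s5} --a--> {s0,s1,s2,s3,s4,s5}  [seen]
{s1,s2,s4,s5} --b--> {s0,s1,s2,s3,s4,s5}  [seen]
{s1,s2,s3,s4,s5} --a--> {s0,s1,s2,s3,s4,s5}  [seen]
{s1,s2,s3,s4,s5} --b--> {s0,s1,s2,s3,s4,s5}  [seen]
Reachable DFA states: {s0}, {s1,s5}, {s2,s3,s4}, {s3,s4,s5}, {s0,s1,s2,s3,s4,s5}, {s1,s2,s4,s5}, {s1,s2,s3,s4,s5}.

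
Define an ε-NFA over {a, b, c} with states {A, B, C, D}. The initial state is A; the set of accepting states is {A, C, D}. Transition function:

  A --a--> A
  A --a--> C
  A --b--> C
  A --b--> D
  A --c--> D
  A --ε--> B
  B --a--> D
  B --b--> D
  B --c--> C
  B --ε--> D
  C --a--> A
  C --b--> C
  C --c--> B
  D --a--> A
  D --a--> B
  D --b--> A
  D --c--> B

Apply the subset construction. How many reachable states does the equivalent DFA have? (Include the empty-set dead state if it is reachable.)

3

Start state of the DFA: {A, B, D} (ε-closure of the NFA start).
{A, B, D} --a--> {A, B, C, D}  [new]
{A, B, D} --b--> {A, B, C, D}  [seen]
{A, B, D} --c--> {B, C, D}  [new]
{A, B, C, D} --a--> {A, B, C, D}  [seen]
{A, B, C, D} --b--> {A, B, C, D}  [seen]
{A, B, C, D} --c--> {B, C, D}  [seen]
{B, C, D} --a--> {A, B, D}  [seen]
{B, C, D} --b--> {A, B, C, D}  [seen]
{B, C, D} --c--> {B, C, D}  [seen]
Reachable DFA states: {A, B, D}, {A, B, C, D}, {B, C, D}.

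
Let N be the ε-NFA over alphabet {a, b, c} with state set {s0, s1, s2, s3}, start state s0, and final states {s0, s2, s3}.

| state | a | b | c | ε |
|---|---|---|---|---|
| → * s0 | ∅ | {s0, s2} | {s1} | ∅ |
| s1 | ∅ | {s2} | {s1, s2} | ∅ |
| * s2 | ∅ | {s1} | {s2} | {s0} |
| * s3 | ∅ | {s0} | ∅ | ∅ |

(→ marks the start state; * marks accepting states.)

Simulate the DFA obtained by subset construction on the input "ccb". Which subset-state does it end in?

Start: {s0}.
δ(s0,c) = {s1}.
Union: {s1}.
After c: {s1}.
δ(s1,c) = {s1, s2}.
Union: {s1, s2}.
ε-closure gives {s0, s1, s2}.
After c: {s0, s1, s2}.
δ(s0,b) = {s0, s2}; δ(s1,b) = {s2}; δ(s2,b) = {s1}.
Union: {s0, s1, s2}.
After b: {s0, s1, s2}.

{s0, s1, s2}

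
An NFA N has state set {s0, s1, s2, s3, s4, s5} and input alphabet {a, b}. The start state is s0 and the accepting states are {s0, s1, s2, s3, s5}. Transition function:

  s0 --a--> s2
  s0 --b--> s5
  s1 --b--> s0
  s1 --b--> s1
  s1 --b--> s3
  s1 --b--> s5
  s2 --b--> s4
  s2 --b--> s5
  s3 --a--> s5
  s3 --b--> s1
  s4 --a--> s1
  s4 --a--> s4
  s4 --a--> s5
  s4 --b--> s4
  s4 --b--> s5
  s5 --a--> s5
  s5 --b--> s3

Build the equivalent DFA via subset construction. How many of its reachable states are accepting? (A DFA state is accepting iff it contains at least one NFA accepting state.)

13

Start state of the DFA: {s0}.
{s0} --a--> {s2}  [new]
{s0} --b--> {s5}  [new]
{s2} --a--> ∅  [new]
{s2} --b--> {s4, s5}  [new]
{s5} --a--> {s5}  [seen]
{s5} --b--> {s3}  [new]
∅ --a--> ∅  [seen]
∅ --b--> ∅  [seen]
{s4, s5} --a--> {s1, s4, s5}  [new]
{s4, s5} --b--> {s3, s4, s5}  [new]
{s3} --a--> {s5}  [seen]
{s3} --b--> {s1}  [new]
{s1, s4, s5} --a--> {s1, s4, s5}  [seen]
{s1, s4, s5} --b--> {s0, s1, s3, s4, s5}  [new]
{s3, s4, s5} --a--> {s1, s4, s5}  [seen]
{s3, s4, s5} --b--> {s1, s3, s4, s5}  [new]
{s1} --a--> ∅  [seen]
{s1} --b--> {s0, s1, s3, s5}  [new]
{s0, s1, s3, s4, s5} --a--> {s1, s2, s4, s5}  [new]
{s0, s1, s3, s4, s5} --b--> {s0, s1, s3, s4, s5}  [seen]
{s1, s3, s4, s5} --a--> {s1, s4, s5}  [seen]
{s1, s3, s4, s5} --b--> {s0, s1, s3, s4, s5}  [seen]
{s0, s1, s3, s5} --a--> {s2, s5}  [new]
{s0, s1, s3, s5} --b--> {s0, s1, s3, s5}  [seen]
{s1, s2, s4, s5} --a--> {s1, s4, s5}  [seen]
{s1, s2, s4, s5} --b--> {s0, s1, s3, s4, s5}  [seen]
{s2, s5} --a--> {s5}  [seen]
{s2, s5} --b--> {s3, s4, s5}  [seen]
Reachable DFA states: {s0}, {s2}, {s5}, ∅, {s4, s5}, {s3}, {s1, s4, s5}, {s3, s4, s5}, {s1}, {s0, s1, s3, s4, s5}, {s1, s3, s4, s5}, {s0, s1, s3, s5}, {s1, s2, s4, s5}, {s2, s5}.
Accepting DFA states (contain an NFA accepting state): {s0}, {s2}, {s5}, {s4, s5}, {s3}, {s1, s4, s5}, {s3, s4, s5}, {s1}, {s0, s1, s3, s4, s5}, {s1, s3, s4, s5}, {s0, s1, s3, s5}, {s1, s2, s4, s5}, {s2, s5}.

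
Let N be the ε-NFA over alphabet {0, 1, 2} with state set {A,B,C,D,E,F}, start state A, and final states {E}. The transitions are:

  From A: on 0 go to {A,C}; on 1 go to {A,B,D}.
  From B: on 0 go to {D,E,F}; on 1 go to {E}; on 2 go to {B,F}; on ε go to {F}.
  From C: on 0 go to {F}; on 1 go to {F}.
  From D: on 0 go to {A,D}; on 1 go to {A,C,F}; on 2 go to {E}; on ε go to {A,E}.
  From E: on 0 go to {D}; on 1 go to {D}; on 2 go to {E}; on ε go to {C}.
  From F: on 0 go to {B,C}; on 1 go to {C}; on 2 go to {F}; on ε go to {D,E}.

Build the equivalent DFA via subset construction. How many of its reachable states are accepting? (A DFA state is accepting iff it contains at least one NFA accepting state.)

Start state of the DFA: {A} (ε-closure of the NFA start).
{A} --0--> {A,C}  [new]
{A} --1--> {A,B,C,D,E,F}  [new]
{A} --2--> ∅  [new]
{A,C} --0--> {A,C,D,E,F}  [new]
{A,C} --1--> {A,B,C,D,E,F}  [seen]
{A,C} --2--> ∅  [seen]
{A,B,C,D,E,F} --0--> {A,B,C,D,E,F}  [seen]
{A,B,C,D,E,F} --1--> {A,B,C,D,E,F}  [seen]
{A,B,C,D,E,F} --2--> {A,B,C,D,E,F}  [seen]
∅ --0--> ∅  [seen]
∅ --1--> ∅  [seen]
∅ --2--> ∅  [seen]
{A,C,D,E,F} --0--> {A,B,C,D,E,F}  [seen]
{A,C,D,E,F} --1--> {A,B,C,D,E,F}  [seen]
{A,C,D,E,F} --2--> {A,C,D,E,F}  [seen]
Reachable DFA states: {A}, {A,C}, {A,B,C,D,E,F}, ∅, {A,C,D,E,F}.
Accepting DFA states (contain an NFA accepting state): {A,B,C,D,E,F}, {A,C,D,E,F}.

2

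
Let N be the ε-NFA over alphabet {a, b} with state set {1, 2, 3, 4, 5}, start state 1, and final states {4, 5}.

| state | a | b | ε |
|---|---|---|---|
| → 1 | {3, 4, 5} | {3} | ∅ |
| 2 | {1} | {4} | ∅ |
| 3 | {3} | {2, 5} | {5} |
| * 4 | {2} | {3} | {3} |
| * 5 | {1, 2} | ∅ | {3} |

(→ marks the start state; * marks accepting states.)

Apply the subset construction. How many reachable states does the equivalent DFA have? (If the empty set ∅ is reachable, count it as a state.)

Start state of the DFA: {1} (ε-closure of the NFA start).
{1} --a--> {3, 4, 5}  [new]
{1} --b--> {3, 5}  [new]
{3, 4, 5} --a--> {1, 2, 3, 5}  [new]
{3, 4, 5} --b--> {2, 3, 5}  [new]
{3, 5} --a--> {1, 2, 3, 5}  [seen]
{3, 5} --b--> {2, 3, 5}  [seen]
{1, 2, 3, 5} --a--> {1, 2, 3, 4, 5}  [new]
{1, 2, 3, 5} --b--> {2, 3, 4, 5}  [new]
{2, 3, 5} --a--> {1, 2, 3, 5}  [seen]
{2, 3, 5} --b--> {2, 3, 4, 5}  [seen]
{1, 2, 3, 4, 5} --a--> {1, 2, 3, 4, 5}  [seen]
{1, 2, 3, 4, 5} --b--> {2, 3, 4, 5}  [seen]
{2, 3, 4, 5} --a--> {1, 2, 3, 5}  [seen]
{2, 3, 4, 5} --b--> {2, 3, 4, 5}  [seen]
Reachable DFA states: {1}, {3, 4, 5}, {3, 5}, {1, 2, 3, 5}, {2, 3, 5}, {1, 2, 3, 4, 5}, {2, 3, 4, 5}.

7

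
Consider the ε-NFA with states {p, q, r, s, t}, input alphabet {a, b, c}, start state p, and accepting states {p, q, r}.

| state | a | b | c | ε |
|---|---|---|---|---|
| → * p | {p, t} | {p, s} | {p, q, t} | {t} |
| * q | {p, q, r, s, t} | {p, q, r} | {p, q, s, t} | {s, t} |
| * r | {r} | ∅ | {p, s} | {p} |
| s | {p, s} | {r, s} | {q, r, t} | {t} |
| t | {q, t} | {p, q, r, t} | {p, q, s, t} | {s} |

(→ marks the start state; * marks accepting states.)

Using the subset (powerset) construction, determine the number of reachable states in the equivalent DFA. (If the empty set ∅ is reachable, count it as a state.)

3

Start state of the DFA: {p, s, t} (ε-closure of the NFA start).
{p, s, t} --a--> {p, q, s, t}  [new]
{p, s, t} --b--> {p, q, r, s, t}  [new]
{p, s, t} --c--> {p, q, r, s, t}  [seen]
{p, q, s, t} --a--> {p, q, r, s, t}  [seen]
{p, q, s, t} --b--> {p, q, r, s, t}  [seen]
{p, q, s, t} --c--> {p, q, r, s, t}  [seen]
{p, q, r, s, t} --a--> {p, q, r, s, t}  [seen]
{p, q, r, s, t} --b--> {p, q, r, s, t}  [seen]
{p, q, r, s, t} --c--> {p, q, r, s, t}  [seen]
Reachable DFA states: {p, s, t}, {p, q, s, t}, {p, q, r, s, t}.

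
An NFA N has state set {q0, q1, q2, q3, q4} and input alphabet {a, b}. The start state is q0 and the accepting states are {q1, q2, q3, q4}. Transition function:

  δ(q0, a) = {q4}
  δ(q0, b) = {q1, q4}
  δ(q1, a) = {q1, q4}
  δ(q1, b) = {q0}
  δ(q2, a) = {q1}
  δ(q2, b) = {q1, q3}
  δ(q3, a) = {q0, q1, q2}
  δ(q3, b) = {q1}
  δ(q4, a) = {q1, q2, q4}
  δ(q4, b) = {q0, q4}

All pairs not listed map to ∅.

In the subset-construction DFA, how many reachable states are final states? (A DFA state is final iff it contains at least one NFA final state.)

7

Start state of the DFA: {q0}.
{q0} --a--> {q4}  [new]
{q0} --b--> {q1, q4}  [new]
{q4} --a--> {q1, q2, q4}  [new]
{q4} --b--> {q0, q4}  [new]
{q1, q4} --a--> {q1, q2, q4}  [seen]
{q1, q4} --b--> {q0, q4}  [seen]
{q1, q2, q4} --a--> {q1, q2, q4}  [seen]
{q1, q2, q4} --b--> {q0, q1, q3, q4}  [new]
{q0, q4} --a--> {q1, q2, q4}  [seen]
{q0, q4} --b--> {q0, q1, q4}  [new]
{q0, q1, q3, q4} --a--> {q0, q1, q2, q4}  [new]
{q0, q1, q3, q4} --b--> {q0, q1, q4}  [seen]
{q0, q1, q4} --a--> {q1, q2, q4}  [seen]
{q0, q1, q4} --b--> {q0, q1, q4}  [seen]
{q0, q1, q2, q4} --a--> {q1, q2, q4}  [seen]
{q0, q1, q2, q4} --b--> {q0, q1, q3, q4}  [seen]
Reachable DFA states: {q0}, {q4}, {q1, q4}, {q1, q2, q4}, {q0, q4}, {q0, q1, q3, q4}, {q0, q1, q4}, {q0, q1, q2, q4}.
Accepting DFA states (contain an NFA accepting state): {q4}, {q1, q4}, {q1, q2, q4}, {q0, q4}, {q0, q1, q3, q4}, {q0, q1, q4}, {q0, q1, q2, q4}.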